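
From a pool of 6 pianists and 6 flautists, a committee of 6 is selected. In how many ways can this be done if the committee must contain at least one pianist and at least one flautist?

Total 6-person selections from all 12: C(12,6) = 924.
Selections missing a whole group: no pianists → C(6,6) = 1; no flautists → C(6,6) = 1.
Both groups omitted at once is impossible, so 924 − 2 = 922.

922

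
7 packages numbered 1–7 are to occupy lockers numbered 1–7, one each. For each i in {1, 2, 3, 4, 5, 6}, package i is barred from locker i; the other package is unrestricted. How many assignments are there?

2119

Let Aᵢ (for 1 ≤ i ≤ 6) be the placements that put package i in its forbidden locker. Any j of these fix j positions, leaving (7−j)! ways to fill the rest, and there are C(6,j) ways to pick which j.
By inclusion–exclusion, the number of valid placements is Σ_{j=0}^{6} (−1)^j C(6,j)·(7−j)!.
Computing: 5040 − 4320 + 1800 − 480 + 90 − 12 + 1 = 2119.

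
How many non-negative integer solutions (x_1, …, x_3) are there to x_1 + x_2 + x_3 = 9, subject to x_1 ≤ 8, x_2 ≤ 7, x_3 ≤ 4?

36

Ignoring the caps, the number of non-negative solutions to x_1+…+x_3 = 9 is C(11,2) = 55.
Subtract solutions that violate a single cap (substitute x_i' = x_i − (cap_i+1)): x_1 ≥ 9 gives C(2,2) = 1; x_2 ≥ 8 gives C(3,2) = 3; x_3 ≥ 5 gives C(6,2) = 15. Together 19.
No two caps can be exceeded simultaneously, so the pair terms are all 0.
By inclusion–exclusion the count is 55 − 19 + 0 = 36.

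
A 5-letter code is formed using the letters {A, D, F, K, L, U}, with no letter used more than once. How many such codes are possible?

720

With no repetition, fill the 5 letters in order: 6 choices, then 5, down to 2.
6 × 5 × 4 × 3 × 2 = 720.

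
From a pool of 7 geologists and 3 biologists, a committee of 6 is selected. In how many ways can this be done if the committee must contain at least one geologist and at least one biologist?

Total 6-person selections from all 10: C(10,6) = 210.
Selections missing a whole group: no geologists → C(3,6) = 0; no biologists → C(7,6) = 7.
Both groups omitted at once is impossible, so 210 − 7 = 203.

203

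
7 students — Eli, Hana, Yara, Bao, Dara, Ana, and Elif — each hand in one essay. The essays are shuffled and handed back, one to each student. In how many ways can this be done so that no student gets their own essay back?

1854

Count assignments avoiding every fixed point. For any j of the 7 students fixed to their own essay, the other 7−j can be arranged in (7−j)! ways.
By inclusion–exclusion this is Σ_{j=0}^{7} (−1)^j C(7,j)·(7−j)!.
Computing: 5040 − 5040 + 2520 − 840 + 210 − 42 + 7 − 1 = 1854.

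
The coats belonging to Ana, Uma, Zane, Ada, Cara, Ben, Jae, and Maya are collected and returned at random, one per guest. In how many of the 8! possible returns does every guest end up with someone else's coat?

14833

This is the derangement count D_8: permutations of 8 items with no fixed point.
By inclusion–exclusion this is Σ_{j=0}^{8} (−1)^j C(8,j)·(8−j)!.
Computing: 40320 − 40320 + 20160 − 6720 + 1680 − 336 + 56 − 8 + 1 = 14833.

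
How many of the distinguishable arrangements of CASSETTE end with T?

With the last slot taken by T, it remains to arrange the other 7 letters (CASSETE).
Those 7 letters have E appearing twice and S appearing twice, giving (7)!/(2!·2!) = 1260.

1260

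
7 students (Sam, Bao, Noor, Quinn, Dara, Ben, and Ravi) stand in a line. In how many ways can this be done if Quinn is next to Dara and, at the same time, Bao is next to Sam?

Treat {Quinn,Dara} as one block (2 orders) and {Bao,Sam} as another (2 orders).
That leaves 5 units to arrange: 2 × 2 × 5! = 4 × 120 = 480.

480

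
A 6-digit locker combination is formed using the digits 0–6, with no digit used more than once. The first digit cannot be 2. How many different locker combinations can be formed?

4320

The first digit has 7−1 = 6 choices (anything except 2).
The remaining 5 digits are filled from the other 6 symbols without repetition: 6 × 5 × 4 × 3 × 2 = 720.
Total: 6 × 720 = 4320.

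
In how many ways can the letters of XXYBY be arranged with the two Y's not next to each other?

18

Total arrangements of XXYBY: 5!/(2!·2!) = 30.
If the two Y's are adjacent, glue them into one block, leaving 4 items to arrange: (4)!/(2!) = 12 ways.
Hence 30 − 12 = 18.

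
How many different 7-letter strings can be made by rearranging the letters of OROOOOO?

Letter multiplicities in OROOOOO: O×6, R×1.
So there are 7! / (6!) = 7 distinguishable arrangements.

7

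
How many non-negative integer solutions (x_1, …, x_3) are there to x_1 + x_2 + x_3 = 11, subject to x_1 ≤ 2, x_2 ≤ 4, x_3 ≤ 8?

9

Ignoring the caps, the number of non-negative solutions to x_1+…+x_3 = 11 is C(13,2) = 78.
Subtract solutions that violate a single cap (substitute x_i' = x_i − (cap_i+1)): x_1 ≥ 3 gives C(10,2) = 45; x_2 ≥ 5 gives C(8,2) = 28; x_3 ≥ 9 gives C(4,2) = 6. Together 79.
Add back pairs where two caps are both exceeded: 10 + 0 + 0 = 10.
By inclusion–exclusion the count is 78 − 79 + 10 = 9.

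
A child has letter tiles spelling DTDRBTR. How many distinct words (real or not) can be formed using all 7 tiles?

Letter multiplicities in DTDRBTR: B×1, D×2, R×2, T×2.
Dividing 7! = 5040 by 2!·2!·2! = 8 for the repeated letters gives 630.

630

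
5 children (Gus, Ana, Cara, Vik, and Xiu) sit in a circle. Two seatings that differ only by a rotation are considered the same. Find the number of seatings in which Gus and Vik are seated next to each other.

Treat {Gus, Vik} as one unit (2 internal orders) and seat the resulting 4 units around the table: (3)! circular arrangements.
So 2 × (3)! = 2 × 6 = 12.

12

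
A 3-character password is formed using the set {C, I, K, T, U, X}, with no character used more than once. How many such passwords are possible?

120

With no repetition, fill the 3 characters in order: 6 choices, then 5, down to 4.
6 × 5 × 4 = 120.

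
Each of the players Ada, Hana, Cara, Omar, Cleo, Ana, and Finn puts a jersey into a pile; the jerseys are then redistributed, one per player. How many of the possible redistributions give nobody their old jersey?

1854

Let Aᵢ be the assignments in which player i gets their old jersey. We want the size of the complement of A₁∪…∪A_7.
By inclusion–exclusion this is Σ_{j=0}^{7} (−1)^j C(7,j)·(7−j)!.
Computing: 5040 − 5040 + 2520 − 840 + 210 − 42 + 7 − 1 = 1854.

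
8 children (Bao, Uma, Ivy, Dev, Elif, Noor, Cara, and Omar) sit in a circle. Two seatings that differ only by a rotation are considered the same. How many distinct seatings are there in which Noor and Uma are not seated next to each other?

3600

Without the restriction there are (7)! = 5040 seatings.
Seatings with Noor beside Uma: treat them as a block with 2 internal orders, giving 2 × (6)! = 1440.
Subtracting, 5040 − 1440 = 3600.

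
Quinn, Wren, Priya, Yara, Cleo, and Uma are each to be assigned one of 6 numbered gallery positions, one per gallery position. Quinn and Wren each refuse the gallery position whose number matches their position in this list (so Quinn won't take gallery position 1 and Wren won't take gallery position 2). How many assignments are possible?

504

Let Aᵢ (for i ∈ {1, 2}) be the placements that put person i in their forbidden gallery position. Any j of these fix j positions, leaving (6−j)! ways to fill the rest, and there are C(2,j) ways to pick which j.
By inclusion–exclusion, the number of valid placements is Σ_{j=0}^{2} (−1)^j C(2,j)·(6−j)!.
Computing: 720 − 240 + 24 = 504.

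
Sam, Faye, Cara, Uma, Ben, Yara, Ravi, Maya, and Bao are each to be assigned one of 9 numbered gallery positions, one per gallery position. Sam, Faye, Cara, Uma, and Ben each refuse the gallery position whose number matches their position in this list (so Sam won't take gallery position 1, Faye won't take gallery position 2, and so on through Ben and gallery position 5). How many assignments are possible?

Let Aᵢ (for 1 ≤ i ≤ 5) be the placements that put person i in their forbidden gallery position. Any j of these fix j positions, leaving (9−j)! ways to fill the rest, and there are C(5,j) ways to pick which j.
By inclusion–exclusion, the number of valid placements is Σ_{j=0}^{5} (−1)^j C(5,j)·(9−j)!.
Computing: 362880 − 201600 + 50400 − 7200 + 600 − 24 = 205056.

205056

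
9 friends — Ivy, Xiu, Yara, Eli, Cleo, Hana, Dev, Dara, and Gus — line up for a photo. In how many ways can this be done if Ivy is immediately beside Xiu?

80640

Place the 7 others and the Ivy-Xiu pair as 8 objects in a line; the pair has 2 internal arrangements.
So the count is 2·(8)! = 80640.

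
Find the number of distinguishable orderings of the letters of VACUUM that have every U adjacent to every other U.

Treat the 2 copies of U as a single block. The multiset to arrange is then {UU, A, C, M, V}, 5 items in all.
All 5 items are distinct, so there are (5)! = 120 arrangements.

120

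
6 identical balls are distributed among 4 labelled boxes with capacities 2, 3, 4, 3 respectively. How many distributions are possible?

40

Without the upper bounds there are C(9,3) = 84 ways to split 6 among 4 boxes.
Subtract solutions that violate a single cap (substitute x_i' = x_i − (cap_i+1)): x_1 ≥ 3 gives C(6,3) = 20; x_2 ≥ 4 gives C(5,3) = 10; x_3 ≥ 5 gives C(4,3) = 4; x_4 ≥ 4 gives C(5,3) = 10. Together 44.
No two caps can be exceeded simultaneously, so the pair terms are all 0.
By inclusion–exclusion the count is 84 − 44 + 0 = 40.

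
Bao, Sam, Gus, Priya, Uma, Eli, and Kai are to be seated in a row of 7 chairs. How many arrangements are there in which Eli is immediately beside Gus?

Place the 5 others and the Eli-Gus pair as 6 objects in a line; the pair has 2 internal arrangements.
So the count is 2·(6)! = 1440.

1440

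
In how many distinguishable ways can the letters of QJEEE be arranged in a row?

20

The 5 letters of QJEEE have repeats: E appearing 3 times.
So there are 5! / (3!) = 20 distinguishable arrangements.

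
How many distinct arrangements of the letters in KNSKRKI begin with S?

Fix S in the first position and arrange the remaining 6 letters.
Those 6 letters have K appearing 3 times, giving (6)!/(3!) = 120.

120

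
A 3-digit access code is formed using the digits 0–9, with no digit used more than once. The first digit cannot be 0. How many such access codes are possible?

648

The first digit has 10−1 = 9 choices (anything except 0).
The remaining 2 digits are filled from the other 9 symbols without repetition: 9 × 8 = 72.
Total: 9 × 72 = 648.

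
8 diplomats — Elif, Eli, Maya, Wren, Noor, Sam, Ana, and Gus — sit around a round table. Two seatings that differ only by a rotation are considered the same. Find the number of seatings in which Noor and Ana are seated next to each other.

Treat {Noor, Ana} as one unit (2 internal orders) and seat the resulting 7 units around the table: (6)! circular arrangements.
So 2 × (6)! = 2 × 720 = 1440.

1440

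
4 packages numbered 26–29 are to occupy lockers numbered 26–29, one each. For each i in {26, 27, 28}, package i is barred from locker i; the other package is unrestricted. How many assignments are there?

11

Let Aᵢ (for i ∈ {26, 27, 28}) be the placements that put package i in its forbidden locker. Any j of these fix j positions, leaving (4−j)! ways to fill the rest, and there are C(3,j) ways to pick which j.
By inclusion–exclusion, the number of valid placements is Σ_{j=0}^{3} (−1)^j C(3,j)·(4−j)!.
Computing: 24 − 18 + 6 − 1 = 11.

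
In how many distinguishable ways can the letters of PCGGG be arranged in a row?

The 5 letters of PCGGG have repeats: G appearing 3 times.
Dividing 5! = 120 by 3! = 6 for the repeated letters gives 20.

20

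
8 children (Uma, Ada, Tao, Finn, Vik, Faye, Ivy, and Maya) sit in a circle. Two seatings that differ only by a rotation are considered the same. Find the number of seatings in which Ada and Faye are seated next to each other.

1440

Glue Ada and Faye into a block (2 internal orders). Seating 7 units around a circle gives (6)! arrangements.
So 2 × (6)! = 2 × 720 = 1440.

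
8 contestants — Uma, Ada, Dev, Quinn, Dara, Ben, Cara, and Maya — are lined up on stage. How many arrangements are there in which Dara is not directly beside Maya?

30240

There are 8! = 40320 arrangements in all. If Dara and Maya are adjacent, merging them into one block gives 2·(7)! = 10080 arrangements.
So 40320 − 10080 = 30240 arrangements keep them apart.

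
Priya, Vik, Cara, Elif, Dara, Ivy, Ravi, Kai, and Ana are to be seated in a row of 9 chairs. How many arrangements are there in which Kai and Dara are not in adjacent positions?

282240

Of the 9! = 362880 arrangements, those with Kai and Dara adjacent number 2 × 8! = 80640 (treat the pair as a block with 2 internal orders).
So 362880 − 80640 = 282240 arrangements keep them apart.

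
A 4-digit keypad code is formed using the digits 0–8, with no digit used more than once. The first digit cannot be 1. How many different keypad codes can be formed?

2688

The first digit has 9−1 = 8 choices (anything except 1).
The remaining 3 digits are filled from the other 8 symbols without repetition: 8 × 7 × 6 = 336.
Total: 8 × 336 = 2688.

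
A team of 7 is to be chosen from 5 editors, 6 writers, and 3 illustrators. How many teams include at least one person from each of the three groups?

With no constraint there are C(14,7) = 3432 possible selections.
Selections missing a whole group: no editors → C(9,7) = 36; no writers → C(8,7) = 8; no illustrators → C(11,7) = 330.
Add back selections omitting two groups (i.e. drawn from a single group): C(5,7) + C(6,7) + C(3,7) = 0.
By inclusion–exclusion: 3432 − 374 + 0 = 3058.

3058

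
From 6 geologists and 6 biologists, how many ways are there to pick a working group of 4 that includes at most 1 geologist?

Split by how many geologists are chosen (0 through 1).
Sum: C(6,0)·C(6,4) + C(6,1)·C(6,3) = 15 + 120 = 135.

135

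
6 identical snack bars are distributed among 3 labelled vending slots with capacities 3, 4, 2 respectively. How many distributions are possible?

9

Ignoring the caps, the number of non-negative solutions to x_1+…+x_3 = 6 is C(8,2) = 28.
Subtract solutions that violate a single cap (substitute x_i' = x_i − (cap_i+1)): x_1 ≥ 4 gives C(4,2) = 6; x_2 ≥ 5 gives C(3,2) = 3; x_3 ≥ 3 gives C(5,2) = 10. Together 19.
No two caps can be exceeded simultaneously, so the pair terms are all 0.
By inclusion–exclusion the count is 28 − 19 + 0 = 9.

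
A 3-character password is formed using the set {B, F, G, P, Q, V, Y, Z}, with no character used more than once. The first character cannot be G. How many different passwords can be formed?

294

The first character has 8−1 = 7 choices (anything except G).
The remaining 2 characters are filled from the other 7 symbols without repetition: 7 × 6 = 42.
Total: 7 × 42 = 294.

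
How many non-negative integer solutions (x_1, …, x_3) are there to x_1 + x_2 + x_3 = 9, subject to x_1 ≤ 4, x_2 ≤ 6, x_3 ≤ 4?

Without the upper bounds there are C(11,2) = 55 ways to split 9 among 3 variables.
Subtract solutions that violate a single cap (substitute x_i' = x_i − (cap_i+1)): x_1 ≥ 5 gives C(6,2) = 15; x_2 ≥ 7 gives C(4,2) = 6; x_3 ≥ 5 gives C(6,2) = 15. Together 36.
No two caps can be exceeded simultaneously, so the pair terms are all 0.
By inclusion–exclusion the count is 55 − 36 + 0 = 19.

19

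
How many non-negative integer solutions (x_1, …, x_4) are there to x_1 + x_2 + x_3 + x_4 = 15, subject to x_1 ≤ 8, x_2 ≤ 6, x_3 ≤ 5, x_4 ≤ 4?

Ignoring the caps, the number of non-negative solutions to x_1+…+x_4 = 15 is C(18,3) = 816.
Subtract solutions that violate a single cap (substitute x_i' = x_i − (cap_i+1)): x_1 ≥ 9 gives C(9,3) = 84; x_2 ≥ 7 gives C(11,3) = 165; x_3 ≥ 6 gives C(12,3) = 220; x_4 ≥ 5 gives C(13,3) = 286. Together 755.
Add back pairs where two caps are both exceeded: 0 + 1 + 4 + 10 + 20 + 35 = 70.
By inclusion–exclusion the count is 816 − 755 + 70 = 131.

131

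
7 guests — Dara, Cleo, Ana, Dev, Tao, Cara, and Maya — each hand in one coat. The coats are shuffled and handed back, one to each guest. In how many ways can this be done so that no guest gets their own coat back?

Let Aᵢ be the assignments in which guest i gets their own coat. We want the size of the complement of A₁∪…∪A_7.
By inclusion–exclusion this is Σ_{j=0}^{7} (−1)^j C(7,j)·(7−j)!.
Computing: 5040 − 5040 + 2520 − 840 + 210 − 42 + 7 − 1 = 1854.

1854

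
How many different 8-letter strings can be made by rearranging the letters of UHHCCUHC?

560

UHHCCUHC has 8 letters with C appearing 3 times, H appearing 3 times, and U appearing twice.
Dividing 8! = 40320 by 3!·3!·2! = 72 for the repeated letters gives 560.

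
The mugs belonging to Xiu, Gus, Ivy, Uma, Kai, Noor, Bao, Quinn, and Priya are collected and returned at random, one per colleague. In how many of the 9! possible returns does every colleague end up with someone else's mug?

133496

This is the derangement count D_9: permutations of 9 items with no fixed point.
By inclusion–exclusion this is Σ_{j=0}^{9} (−1)^j C(9,j)·(9−j)!.
Computing: 362880 − 362880 + 181440 − 60480 + 15120 − 3024 + 504 − 72 + 9 − 1 = 133496.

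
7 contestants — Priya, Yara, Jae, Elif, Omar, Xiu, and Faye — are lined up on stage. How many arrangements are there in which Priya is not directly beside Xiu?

3600

There are 7! = 5040 arrangements in all. If Priya and Xiu are adjacent, merging them into one block gives 2·(6)! = 1440 arrangements.
Complementary counting: 5040 − 1440 = 3600.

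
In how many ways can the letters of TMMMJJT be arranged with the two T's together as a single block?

60

Treat the 2 copies of T as a single block. The multiset to arrange is then {TT, J, J, M, M, M}, 6 items in all.
That gives (6)!/(3!·2!) = 60 arrangements.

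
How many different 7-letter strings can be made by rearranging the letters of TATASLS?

TATASLS has 7 letters with A appearing twice, S appearing twice, and T appearing twice.
The number of distinct arrangements is 7!/(2!·2!·2!) = 5040/8 = 630.

630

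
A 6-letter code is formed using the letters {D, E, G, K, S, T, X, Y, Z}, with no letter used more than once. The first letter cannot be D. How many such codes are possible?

53760

The first letter has 9−1 = 8 choices (anything except D).
The remaining 5 letters are filled from the other 8 symbols without repetition: 8 × 7 × 6 × 5 × 4 = 6720.
Total: 8 × 6720 = 53760.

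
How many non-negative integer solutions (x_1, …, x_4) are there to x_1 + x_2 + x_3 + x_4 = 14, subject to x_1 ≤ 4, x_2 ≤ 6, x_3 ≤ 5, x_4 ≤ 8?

154

Ignoring the caps, the number of non-negative solutions to x_1+…+x_4 = 14 is C(17,3) = 680.
Subtract solutions that violate a single cap (substitute x_i' = x_i − (cap_i+1)): x_1 ≥ 5 gives C(12,3) = 220; x_2 ≥ 7 gives C(10,3) = 120; x_3 ≥ 6 gives C(11,3) = 165; x_4 ≥ 9 gives C(8,3) = 56. Together 561.
Add back pairs where two caps are both exceeded: 10 + 20 + 1 + 4 + 0 + 0 = 35.
By inclusion–exclusion the count is 680 − 561 + 35 = 154.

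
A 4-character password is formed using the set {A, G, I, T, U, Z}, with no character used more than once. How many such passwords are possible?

Choose and order 4 of the 6 symbols: the first character has 6 options, the next 5, then 4, 3.
That product is 6 × 5 × 4 × 3 = 360.

360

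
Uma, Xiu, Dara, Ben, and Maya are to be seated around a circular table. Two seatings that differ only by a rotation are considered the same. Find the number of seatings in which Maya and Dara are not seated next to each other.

12

Without the restriction there are (4)! = 24 seatings.
Those with Maya next to Dara: fuse the pair into one unit and seat 4 units around a circle — 2·(3)! = 12.
Subtracting, 24 − 12 = 12.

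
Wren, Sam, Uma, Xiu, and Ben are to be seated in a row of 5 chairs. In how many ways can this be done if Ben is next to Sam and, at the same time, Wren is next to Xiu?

24

Treat {Ben,Sam} as one block (2 orders) and {Wren,Xiu} as another (2 orders).
That leaves 3 units to arrange: 2 × 2 × 3! = 4 × 6 = 24.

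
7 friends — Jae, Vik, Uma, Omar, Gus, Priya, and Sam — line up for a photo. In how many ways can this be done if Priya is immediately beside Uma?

1440

Treat {Priya, Uma} as a single unit. There are 6 units to order, and the pair itself can be ordered 2 ways.
So the count is 2·(6)! = 1440.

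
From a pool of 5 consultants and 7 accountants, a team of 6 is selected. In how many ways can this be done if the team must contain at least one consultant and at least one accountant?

With no constraint there are C(12,6) = 924 possible selections.
Subtract selections that omit an entire group: no consultants → C(7,6) = 7; no accountants → C(5,6) = 0.
Both groups omitted at once is impossible, so 924 − 7 = 917.

917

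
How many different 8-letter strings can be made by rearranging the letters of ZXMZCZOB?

6720

The 8 letters of ZXMZCZOB have repeats: Z appearing 3 times.
The number of distinct arrangements is 8!/(3!) = 40320/6 = 6720.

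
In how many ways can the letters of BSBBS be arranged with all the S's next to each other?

4

Treat the 2 copies of S as a single block. The multiset to arrange is then {SS, B, B, B}, 4 items in all.
That gives (4)!/(3!) = 4 arrangements.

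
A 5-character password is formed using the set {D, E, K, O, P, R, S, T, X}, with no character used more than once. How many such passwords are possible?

This is a permutation of 5 out of 9: P(9,5) = 9!/4!.
That product is 9 × 8 × 7 × 6 × 5 = 15120.

15120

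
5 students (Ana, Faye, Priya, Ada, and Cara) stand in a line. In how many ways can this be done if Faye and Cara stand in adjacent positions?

48

Place the 3 others and the Faye-Cara pair as 4 objects in a line; the pair has 2 internal arrangements.
That gives 2 × 4! = 2 × 24 = 48.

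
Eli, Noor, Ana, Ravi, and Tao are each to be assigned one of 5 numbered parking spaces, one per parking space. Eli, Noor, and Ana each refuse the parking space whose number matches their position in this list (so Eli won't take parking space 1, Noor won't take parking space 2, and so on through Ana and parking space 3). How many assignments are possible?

64

Let Aᵢ (for i ∈ {1, 2, 3}) be the placements that put person i in their forbidden parking space. Any j of these fix j positions, leaving (5−j)! ways to fill the rest, and there are C(3,j) ways to pick which j.
By inclusion–exclusion, the number of valid placements is Σ_{j=0}^{3} (−1)^j C(3,j)·(5−j)!.
Computing: 120 − 72 + 18 − 2 = 64.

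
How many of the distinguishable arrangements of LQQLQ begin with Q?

Fix Q in the first position and arrange the remaining 4 letters.
Those 4 letters have L appearing twice and Q appearing twice, giving (4)!/(2!·2!) = 6.

6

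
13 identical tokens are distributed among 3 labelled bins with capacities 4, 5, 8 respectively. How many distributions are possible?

Ignoring the caps, the number of non-negative solutions to x_1+…+x_3 = 13 is C(15,2) = 105.
Subtract solutions that violate a single cap (substitute x_i' = x_i − (cap_i+1)): x_1 ≥ 5 gives C(10,2) = 45; x_2 ≥ 6 gives C(9,2) = 36; x_3 ≥ 9 gives C(6,2) = 15. Together 96.
Add back pairs where two caps are both exceeded: 6 + 0 + 0 = 6.
By inclusion–exclusion the count is 105 − 96 + 6 = 15.

15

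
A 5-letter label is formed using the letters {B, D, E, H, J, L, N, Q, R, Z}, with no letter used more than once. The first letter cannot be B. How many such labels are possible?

27216

The first letter has 10−1 = 9 choices (anything except B).
The remaining 4 letters are filled from the other 9 symbols without repetition: 9 × 8 × 7 × 6 = 3024.
Total: 9 × 3024 = 27216.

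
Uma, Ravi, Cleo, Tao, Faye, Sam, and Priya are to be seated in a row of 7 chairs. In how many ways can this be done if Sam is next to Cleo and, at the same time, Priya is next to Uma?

480

Treat {Sam,Cleo} as one block (2 orders) and {Priya,Uma} as another (2 orders).
That leaves 5 units to arrange: 2 × 2 × 5! = 4 × 120 = 480.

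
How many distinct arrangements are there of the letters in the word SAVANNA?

Letter multiplicities in SAVANNA: A×3, N×2, S×1, V×1.
Dividing 7! = 5040 by 3!·2! = 12 for the repeated letters gives 420.

420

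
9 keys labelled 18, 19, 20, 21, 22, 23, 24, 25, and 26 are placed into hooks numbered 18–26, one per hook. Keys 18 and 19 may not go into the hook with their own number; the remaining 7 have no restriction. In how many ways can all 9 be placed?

Let Aᵢ (for i ∈ {18, 19}) be the placements that put key i in its forbidden hook. Any j of these fix j positions, leaving (9−j)! ways to fill the rest, and there are C(2,j) ways to pick which j.
By inclusion–exclusion, the number of valid placements is Σ_{j=0}^{2} (−1)^j C(2,j)·(9−j)!.
Computing: 362880 − 80640 + 5040 = 287280.

287280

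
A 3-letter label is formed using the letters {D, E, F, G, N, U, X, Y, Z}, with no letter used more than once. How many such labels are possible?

With no repetition, fill the 3 letters in order: 9 choices, then 8, down to 7.
That product is 9 × 8 × 7 = 504.

504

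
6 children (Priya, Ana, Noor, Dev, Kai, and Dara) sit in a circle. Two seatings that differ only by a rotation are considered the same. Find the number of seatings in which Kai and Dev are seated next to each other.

48

Treat {Kai, Dev} as one unit (2 internal orders) and seat the resulting 5 units around the table: (4)! circular arrangements.
So 2 × (4)! = 2 × 24 = 48.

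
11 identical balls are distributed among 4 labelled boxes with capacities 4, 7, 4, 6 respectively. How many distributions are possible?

145

Without the upper bounds there are C(14,3) = 364 ways to split 11 among 4 boxes.
Subtract solutions that violate a single cap (substitute x_i' = x_i − (cap_i+1)): x_1 ≥ 5 gives C(9,3) = 84; x_2 ≥ 8 gives C(6,3) = 20; x_3 ≥ 5 gives C(9,3) = 84; x_4 ≥ 7 gives C(7,3) = 35. Together 223.
Add back pairs where two caps are both exceeded: 0 + 4 + 0 + 0 + 0 + 0 = 4.
By inclusion–exclusion the count is 364 − 223 + 4 = 145.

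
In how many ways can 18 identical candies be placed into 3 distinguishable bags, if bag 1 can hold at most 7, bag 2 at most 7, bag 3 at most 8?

15

By stars and bars, unrestricted non-negative solutions to x_1+…+x_3 = 18 number C(18+2,2) = 190.
Subtract solutions that violate a single cap (substitute x_i' = x_i − (cap_i+1)): x_1 ≥ 8 gives C(12,2) = 66; x_2 ≥ 8 gives C(12,2) = 66; x_3 ≥ 9 gives C(11,2) = 55. Together 187.
Add back pairs where two caps are both exceeded: 6 + 3 + 3 = 12.
By inclusion–exclusion the count is 190 − 187 + 12 = 15.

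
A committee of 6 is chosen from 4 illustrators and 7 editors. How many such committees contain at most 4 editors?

Split by how many editors are chosen (0 through 4).
Sum: C(7,0)·C(4,6) + C(7,1)·C(4,5) + C(7,2)·C(4,4) + C(7,3)·C(4,3) + C(7,4)·C(4,2) = 0 + 0 + 21 + 140 + 210 = 371.

371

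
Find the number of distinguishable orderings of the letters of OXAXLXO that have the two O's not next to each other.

Total arrangements of OXAXLXO: 7!/(3!·2!) = 420.
Arrangements with the O's together: treat OO as one letter, giving (6)!/(3!) = 120.
Subtracting, 420 − 120 = 300 arrangements keep the O's apart.

300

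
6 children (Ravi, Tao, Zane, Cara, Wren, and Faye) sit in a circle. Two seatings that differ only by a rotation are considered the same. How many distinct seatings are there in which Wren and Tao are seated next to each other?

48

Glue Wren and Tao into a block (2 internal orders). Seating 5 units around a circle gives (4)! arrangements.
So 2 × (4)! = 2 × 24 = 48.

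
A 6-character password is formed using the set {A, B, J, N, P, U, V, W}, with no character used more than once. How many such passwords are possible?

20160

Choose and order 6 of the 8 symbols: the first character has 8 options, the next 7, and so on down to 3.
That product is 8 × 7 × 6 × 5 × 4 × 3 = 20160.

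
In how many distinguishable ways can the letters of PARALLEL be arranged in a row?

Letter multiplicities in PARALLEL: A×2, E×1, L×3, P×1, R×1.
So there are 8! / (3!·2!) = 3360 distinguishable arrangements.

3360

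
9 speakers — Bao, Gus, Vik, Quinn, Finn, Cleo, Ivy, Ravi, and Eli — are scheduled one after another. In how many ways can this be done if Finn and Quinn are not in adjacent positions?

Of the 9! = 362880 arrangements, those with Finn and Quinn adjacent number 2 × 8! = 80640 (treat the pair as a block with 2 internal orders).
Complementary counting: 362880 − 80640 = 282240.

282240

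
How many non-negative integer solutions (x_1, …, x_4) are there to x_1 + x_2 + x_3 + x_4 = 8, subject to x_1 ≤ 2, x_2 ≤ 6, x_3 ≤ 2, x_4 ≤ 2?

Without the upper bounds there are C(11,3) = 165 ways to split 8 among 4 variables.
Subtract solutions that violate a single cap (substitute x_i' = x_i − (cap_i+1)): x_1 ≥ 3 gives C(8,3) = 56; x_2 ≥ 7 gives C(4,3) = 4; x_3 ≥ 3 gives C(8,3) = 56; x_4 ≥ 3 gives C(8,3) = 56. Together 172.
Add back pairs where two caps are both exceeded: 0 + 10 + 10 + 0 + 0 + 10 = 30.
By inclusion–exclusion the count is 165 − 172 + 30 = 23.

23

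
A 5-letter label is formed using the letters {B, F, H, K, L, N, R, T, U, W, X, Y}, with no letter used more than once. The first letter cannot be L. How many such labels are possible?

87120

The first letter has 12−1 = 11 choices (anything except L).
The remaining 4 letters are filled from the other 11 symbols without repetition: 11 × 10 × 9 × 8 = 7920.
Total: 11 × 7920 = 87120.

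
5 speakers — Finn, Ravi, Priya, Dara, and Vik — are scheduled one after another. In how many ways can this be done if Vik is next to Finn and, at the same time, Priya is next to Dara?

Treat {Vik,Finn} as one block (2 orders) and {Priya,Dara} as another (2 orders).
That leaves 3 units to arrange: 2 × 2 × 3! = 4 × 6 = 24.

24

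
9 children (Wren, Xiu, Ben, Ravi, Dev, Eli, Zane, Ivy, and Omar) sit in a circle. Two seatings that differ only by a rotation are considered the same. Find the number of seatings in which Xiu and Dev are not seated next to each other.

Without the restriction there are (8)! = 40320 seatings.
Seatings with Xiu beside Dev: treat them as a block with 2 internal orders, giving 2 × (7)! = 10080.
Subtracting, 40320 − 10080 = 30240.

30240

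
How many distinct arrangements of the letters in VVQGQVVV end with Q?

Fix Q in the last position and arrange the remaining 7 letters.
Those 7 letters have V appearing 5 times, giving (7)!/(5!) = 42.

42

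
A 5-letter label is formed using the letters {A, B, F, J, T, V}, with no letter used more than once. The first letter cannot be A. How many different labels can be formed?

600

The first letter has 6−1 = 5 choices (anything except A).
The remaining 4 letters are filled from the other 5 symbols without repetition: 5 × 4 × 3 × 2 = 120.
Total: 5 × 120 = 600.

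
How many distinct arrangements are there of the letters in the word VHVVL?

20

VHVVL has 5 letters with V appearing 3 times.
So there are 5! / (3!) = 20 distinguishable arrangements.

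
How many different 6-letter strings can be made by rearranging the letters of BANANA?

Letter multiplicities in BANANA: A×3, B×1, N×2.
The number of distinct arrangements is 6!/(3!·2!) = 720/12 = 60.

60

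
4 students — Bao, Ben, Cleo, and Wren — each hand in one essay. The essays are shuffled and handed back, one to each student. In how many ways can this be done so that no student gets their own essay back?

9

This is the derangement count D_4: permutations of 4 items with no fixed point.
By inclusion–exclusion this is Σ_{j=0}^{4} (−1)^j C(4,j)·(4−j)!.
Computing: 24 − 24 + 12 − 4 + 1 = 9.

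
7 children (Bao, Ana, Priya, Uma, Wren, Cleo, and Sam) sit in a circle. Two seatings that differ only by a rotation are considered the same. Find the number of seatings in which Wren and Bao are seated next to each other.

240

Treat {Wren, Bao} as one unit (2 internal orders) and seat the resulting 6 units around the table: (5)! circular arrangements.
So 2 × (5)! = 2 × 120 = 240.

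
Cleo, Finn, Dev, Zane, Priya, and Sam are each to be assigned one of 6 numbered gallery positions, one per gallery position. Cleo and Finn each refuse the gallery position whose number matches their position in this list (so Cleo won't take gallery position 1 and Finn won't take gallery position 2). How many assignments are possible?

Let Aᵢ (for i ∈ {1, 2}) be the placements that put person i in their forbidden gallery position. Any j of these fix j positions, leaving (6−j)! ways to fill the rest, and there are C(2,j) ways to pick which j.
By inclusion–exclusion, the number of valid placements is Σ_{j=0}^{2} (−1)^j C(2,j)·(6−j)!.
Computing: 720 − 240 + 24 = 504.

504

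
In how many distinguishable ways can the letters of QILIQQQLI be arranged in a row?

The 9 letters of QILIQQQLI have repeats: I appearing 3 times, L appearing twice, and Q appearing 4 times.
The number of distinct arrangements is 9!/(4!·3!·2!) = 362880/288 = 1260.

1260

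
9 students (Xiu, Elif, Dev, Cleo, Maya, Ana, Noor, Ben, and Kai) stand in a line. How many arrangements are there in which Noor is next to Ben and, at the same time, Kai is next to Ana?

20160

Treat {Noor,Ben} as one block (2 orders) and {Kai,Ana} as another (2 orders).
That leaves 7 units to arrange: 2 × 2 × 7! = 4 × 5040 = 20160.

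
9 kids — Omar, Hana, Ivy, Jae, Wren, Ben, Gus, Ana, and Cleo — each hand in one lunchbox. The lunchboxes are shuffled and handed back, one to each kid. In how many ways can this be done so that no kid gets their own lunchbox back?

This is the derangement count D_9: permutations of 9 items with no fixed point.
By inclusion–exclusion this is Σ_{j=0}^{9} (−1)^j C(9,j)·(9−j)!.
Computing: 362880 − 362880 + 181440 − 60480 + 15120 − 3024 + 504 − 72 + 9 − 1 = 133496.

133496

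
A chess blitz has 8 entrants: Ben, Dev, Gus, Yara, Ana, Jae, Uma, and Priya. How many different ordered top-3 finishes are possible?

There are 8 choices for 1st place, 7 for 2nd, and 6 for 3rd.
That gives 8 × 7 × 6 = 336.

336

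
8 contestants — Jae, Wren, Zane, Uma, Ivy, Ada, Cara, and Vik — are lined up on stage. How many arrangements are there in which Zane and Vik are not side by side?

Of the 8! = 40320 arrangements, those with Zane and Vik adjacent number 2 × 7! = 10080 (treat the pair as a block with 2 internal orders).
So 40320 − 10080 = 30240 arrangements keep them apart.

30240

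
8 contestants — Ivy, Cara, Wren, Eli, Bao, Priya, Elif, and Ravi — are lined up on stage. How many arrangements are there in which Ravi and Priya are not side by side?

Of the 8! = 40320 arrangements, those with Ravi and Priya adjacent number 2 × 7! = 10080 (treat the pair as a block with 2 internal orders).
So 40320 − 10080 = 30240 arrangements keep them apart.

30240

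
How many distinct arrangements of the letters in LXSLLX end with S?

With the last slot taken by S, it remains to arrange the other 5 letters (LXLLX).
Those 5 letters have L appearing 3 times and X appearing twice, giving (5)!/(3!·2!) = 10.

10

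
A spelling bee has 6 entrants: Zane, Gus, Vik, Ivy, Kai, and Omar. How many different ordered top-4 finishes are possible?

360

This is an ordered selection of 4 from 6: P(6,4).
That gives 6 × 5 × 4 × 3 = 360.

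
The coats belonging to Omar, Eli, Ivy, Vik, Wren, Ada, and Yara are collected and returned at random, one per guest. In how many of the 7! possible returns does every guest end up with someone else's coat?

1854

Let Aᵢ be the assignments in which guest i gets their own coat. We want the size of the complement of A₁∪…∪A_7.
By inclusion–exclusion this is Σ_{j=0}^{7} (−1)^j C(7,j)·(7−j)!.
Computing: 5040 − 5040 + 2520 − 840 + 210 − 42 + 7 − 1 = 1854.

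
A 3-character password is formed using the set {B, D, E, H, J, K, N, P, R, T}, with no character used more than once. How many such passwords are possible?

This is a permutation of 3 out of 10: P(10,3) = 10!/7!.
That product is 10 × 9 × 8 = 720.

720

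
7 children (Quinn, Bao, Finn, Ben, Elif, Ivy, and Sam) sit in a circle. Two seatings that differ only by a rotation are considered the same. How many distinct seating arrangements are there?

Around a circle, 7 distinct people have 7!/7 = (6)! = 720 rotationally distinct seatings.

720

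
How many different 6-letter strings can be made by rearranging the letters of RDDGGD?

60

The 6 letters of RDDGGD have repeats: D appearing 3 times and G appearing twice.
Dividing 6! = 720 by 3!·2! = 12 for the repeated letters gives 60.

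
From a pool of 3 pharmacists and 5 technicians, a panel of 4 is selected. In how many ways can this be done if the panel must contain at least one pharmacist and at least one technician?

Unrestricted: C(8,4) = 70 ways to pick any 4 of the 8.
Selections missing a whole group: no pharmacists → C(5,4) = 5; no technicians → C(3,4) = 0.
Both groups omitted at once is impossible, so 70 − 5 = 65.

65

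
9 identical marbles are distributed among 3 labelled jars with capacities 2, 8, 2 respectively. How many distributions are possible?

8

Ignoring the caps, the number of non-negative solutions to x_1+…+x_3 = 9 is C(11,2) = 55.
Subtract solutions that violate a single cap (substitute x_i' = x_i − (cap_i+1)): x_1 ≥ 3 gives C(8,2) = 28; x_2 ≥ 9 gives C(2,2) = 1; x_3 ≥ 3 gives C(8,2) = 28. Together 57.
Add back pairs where two caps are both exceeded: 0 + 10 + 0 = 10.
By inclusion–exclusion the count is 55 − 57 + 10 = 8.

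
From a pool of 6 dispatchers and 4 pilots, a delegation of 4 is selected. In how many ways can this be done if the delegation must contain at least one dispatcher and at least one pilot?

194

Unrestricted: C(10,4) = 210 ways to pick any 4 of the 10.
Selections missing a whole group: no dispatchers → C(4,4) = 1; no pilots → C(6,4) = 15.
Both groups omitted at once is impossible, so 210 − 16 = 194.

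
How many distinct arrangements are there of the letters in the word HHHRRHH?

21

The 7 letters of HHHRRHH have repeats: H appearing 5 times and R appearing twice.
So there are 7! / (5!·2!) = 21 distinguishable arrangements.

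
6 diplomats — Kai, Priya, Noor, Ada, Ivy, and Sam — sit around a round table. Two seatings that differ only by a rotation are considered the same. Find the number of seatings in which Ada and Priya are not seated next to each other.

Without the restriction there are (5)! = 120 seatings.
Seatings with Ada beside Priya: treat them as a block with 2 internal orders, giving 2 × (4)! = 48.
Subtracting, 120 − 48 = 72.

72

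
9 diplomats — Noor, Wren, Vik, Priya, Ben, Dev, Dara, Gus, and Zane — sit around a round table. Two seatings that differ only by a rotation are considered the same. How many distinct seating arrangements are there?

40320

Seat Noor anywhere (absorbing the rotational symmetry), then permute the other 8: (8)! = 40320.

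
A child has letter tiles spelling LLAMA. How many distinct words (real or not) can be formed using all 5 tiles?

LLAMA has 5 letters with A appearing twice and L appearing twice.
The number of distinct arrangements is 5!/(2!·2!) = 120/4 = 30.

30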